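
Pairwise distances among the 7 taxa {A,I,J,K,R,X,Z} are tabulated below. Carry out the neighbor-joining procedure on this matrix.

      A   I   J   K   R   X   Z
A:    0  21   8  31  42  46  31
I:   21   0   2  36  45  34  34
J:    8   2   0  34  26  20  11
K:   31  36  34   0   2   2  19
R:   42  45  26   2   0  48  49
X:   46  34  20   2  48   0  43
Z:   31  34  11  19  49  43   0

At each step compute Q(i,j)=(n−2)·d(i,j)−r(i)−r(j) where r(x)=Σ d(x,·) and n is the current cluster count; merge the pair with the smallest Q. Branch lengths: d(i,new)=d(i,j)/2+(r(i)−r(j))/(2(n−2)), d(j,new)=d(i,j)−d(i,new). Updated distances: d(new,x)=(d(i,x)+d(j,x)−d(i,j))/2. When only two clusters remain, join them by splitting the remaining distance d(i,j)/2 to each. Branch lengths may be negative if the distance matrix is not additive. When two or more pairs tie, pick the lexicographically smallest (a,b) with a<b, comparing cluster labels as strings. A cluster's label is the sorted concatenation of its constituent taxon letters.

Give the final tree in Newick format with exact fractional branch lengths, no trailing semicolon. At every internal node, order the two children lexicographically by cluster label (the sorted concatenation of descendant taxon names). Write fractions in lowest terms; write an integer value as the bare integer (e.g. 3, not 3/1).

(((A:381/32,(((K:-39/5,R:49/5):45/4,X:51/4):34/3,Z:44/3):159/32):51/32,I:277/32):-213/64,J:-213/64)

step 1: merge (K,R) at d=2, Q=-326; branch lengths K→-39/5, R→49/5; new cluster KR
  updated: d(A,KR)=71/2, d(I,KR)=79/2, d(J,KR)=29, d(KR,X)=24, d(KR,Z)=33
step 2: merge (KR,X) at d=24, Q=-232; branch lengths KR→45/4, X→51/4; new cluster KRX
  updated: d(A,KRX)=115/4, d(I,KRX)=99/4, d(J,KRX)=25/2, d(KRX,Z)=26
step 3: merge (KRX,Z) at d=26, Q=-116; branch lengths KRX→34/3, Z→44/3; new cluster KRXZ
  updated: d(A,KRXZ)=135/8, d(I,KRXZ)=131/8, d(J,KRXZ)=-5/4
step 4: merge (A,KRXZ) at d=135/8, Q=-353/8; branch lengths A→381/32, KRXZ→159/32; new cluster AKRXZ
  updated: d(AKRXZ,I)=41/4, d(AKRXZ,J)=-81/16
step 5: merge (AKRXZ,I) at d=41/4, Q=-115/16; branch lengths AKRXZ→51/32, I→277/32; new cluster AIKRXZ
  updated: d(AIKRXZ,J)=-213/32
step 6: merge (AIKRXZ,J) at d=-213/32; branch lengths AIKRXZ→-213/64, J→-213/64; new cluster AIJKRXZ
final tree: (((A:381/32,(((K:-39/5,R:49/5):45/4,X:51/4):34/3,Z:44/3):159/32):51/32,I:277/32):-213/64,J:-213/64)
total length: 2319/32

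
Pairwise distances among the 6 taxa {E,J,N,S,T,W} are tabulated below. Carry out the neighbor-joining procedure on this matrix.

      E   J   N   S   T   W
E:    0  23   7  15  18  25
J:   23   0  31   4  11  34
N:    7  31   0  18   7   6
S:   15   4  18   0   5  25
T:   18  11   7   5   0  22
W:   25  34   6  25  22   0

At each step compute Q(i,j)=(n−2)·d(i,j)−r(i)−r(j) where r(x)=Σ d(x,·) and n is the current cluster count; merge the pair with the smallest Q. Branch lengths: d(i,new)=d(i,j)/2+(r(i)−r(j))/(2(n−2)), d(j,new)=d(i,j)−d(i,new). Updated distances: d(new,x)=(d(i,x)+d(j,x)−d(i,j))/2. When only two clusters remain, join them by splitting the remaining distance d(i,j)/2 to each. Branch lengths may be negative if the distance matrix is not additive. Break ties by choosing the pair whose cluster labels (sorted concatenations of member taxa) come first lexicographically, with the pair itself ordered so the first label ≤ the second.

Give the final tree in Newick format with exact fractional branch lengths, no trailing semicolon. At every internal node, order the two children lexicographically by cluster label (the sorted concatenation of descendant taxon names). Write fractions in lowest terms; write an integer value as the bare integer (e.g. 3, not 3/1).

((((E:71/12,(N:-19/8,W:67/8):85/12):61/8,T:5/8):43/8,J:47/8):-15/16,S:-15/16)

1. join N+W (d=6, Q=-157) ⇒ NW; edges |N|=-19/8, |W|=67/8
  updated: d(E,NW)=13, d(J,NW)=59/2, d(NW,S)=37/2, d(NW,T)=23/2
2. join E+NW (d=13, Q=-205/2) ⇒ ENW; edges |E|=71/12, |NW|=85/12
  updated: d(ENW,J)=79/4, d(ENW,S)=41/4, d(ENW,T)=33/4
3. join ENW+T (d=33/4, Q=-46) ⇒ ENTW; edges |ENW|=61/8, |T|=5/8
  updated: d(ENTW,J)=45/4, d(ENTW,S)=7/2
4. join ENTW+J (d=45/4, Q=-75/4) ⇒ EJNTW; edges |ENTW|=43/8, |J|=47/8
  updated: d(EJNTW,S)=-15/8
5. join EJNTW+S (d=-15/8) ⇒ EJNSTW; edges |EJNTW|=-15/16, |S|=-15/16
final tree: ((((E:71/12,(N:-19/8,W:67/8):85/12):61/8,T:5/8):43/8,J:47/8):-15/16,S:-15/16)
total length: 293/8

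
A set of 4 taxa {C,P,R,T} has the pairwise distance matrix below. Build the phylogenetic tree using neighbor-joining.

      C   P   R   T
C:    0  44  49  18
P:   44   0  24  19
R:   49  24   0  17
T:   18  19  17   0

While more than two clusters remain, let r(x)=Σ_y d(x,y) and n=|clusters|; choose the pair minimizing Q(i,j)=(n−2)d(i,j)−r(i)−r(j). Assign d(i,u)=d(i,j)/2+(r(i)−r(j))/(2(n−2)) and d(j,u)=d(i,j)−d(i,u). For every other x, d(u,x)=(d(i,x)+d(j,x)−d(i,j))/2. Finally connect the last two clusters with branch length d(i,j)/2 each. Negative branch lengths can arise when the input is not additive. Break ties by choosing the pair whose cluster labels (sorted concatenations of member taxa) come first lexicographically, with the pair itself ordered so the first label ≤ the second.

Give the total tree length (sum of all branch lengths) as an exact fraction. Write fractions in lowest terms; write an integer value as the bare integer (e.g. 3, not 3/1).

213/4

iteration 1: select C,T (d=18, Q=-129); attach at lengths (93/4, -21/4); label the merged cluster CT
  updated: d(CT,P)=45/2, d(CT,R)=24
iteration 2: select CT,P (d=45/2, Q=-141/2); attach at lengths (45/4, 45/4); label the merged cluster CPT
  updated: d(CPT,R)=51/4
iteration 3: select CPT,R (d=51/4); attach at lengths (51/8, 51/8); label the merged cluster CPRT
final tree: (((C:93/4,T:-21/4):45/4,P:45/4):51/8,R:51/8)
total length: 213/4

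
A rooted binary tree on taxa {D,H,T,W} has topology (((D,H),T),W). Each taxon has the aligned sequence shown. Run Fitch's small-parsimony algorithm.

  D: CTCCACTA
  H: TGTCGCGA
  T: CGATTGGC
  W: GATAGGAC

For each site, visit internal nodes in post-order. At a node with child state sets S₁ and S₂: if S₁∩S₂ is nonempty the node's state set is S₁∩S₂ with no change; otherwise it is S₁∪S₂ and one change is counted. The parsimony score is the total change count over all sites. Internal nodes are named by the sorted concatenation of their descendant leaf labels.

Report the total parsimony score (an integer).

[col 0] DH: children D:{C}, H:{T} ∪→ {C,T}; cost 1
[col 0] DHT: children DH:{C,T}, T:{C} ∩→ {C}; cost 0
[col 0] DHTW: children DHT:{C}, W:{G} ∪→ {C,G}; cost 1
[col 1] DH: children D:{T}, H:{G} ∪→ {G,T}; cost 1
[col 1] DHT: children DH:{G,T}, T:{G} ∩→ {G}; cost 0
[col 1] DHTW: children DHT:{G}, W:{A} ∪→ {A,G}; cost 1
[col 2] DH: children D:{C}, H:{T} ∪→ {C,T}; cost 1
[col 2] DHT: children DH:{C,T}, T:{A} ∪→ {A,C,T}; cost 1
[col 2] DHTW: children DHT:{A,C,T}, W:{T} ∩→ {T}; cost 0
[col 3] DH: children D:{C}, H:{C} ∩→ {C}; cost 0
[col 3] DHT: children DH:{C}, T:{T} ∪→ {C,T}; cost 1
[col 3] DHTW: children DHT:{C,T}, W:{A} ∪→ {A,C,T}; cost 1
[col 4] DH: children D:{A}, H:{G} ∪→ {A,G}; cost 1
[col 4] DHT: children DH:{A,G}, T:{T} ∪→ {A,G,T}; cost 1
[col 4] DHTW: children DHT:{A,G,T}, W:{G} ∩→ {G}; cost 0
[col 5] DH: children D:{C}, H:{C} ∩→ {C}; cost 0
[col 5] DHT: children DH:{C}, T:{G} ∪→ {C,G}; cost 1
[col 5] DHTW: children DHT:{C,G}, W:{G} ∩→ {G}; cost 0
[col 6] DH: children D:{T}, H:{G} ∪→ {G,T}; cost 1
[col 6] DHT: children DH:{G,T}, T:{G} ∩→ {G}; cost 0
[col 6] DHTW: children DHT:{G}, W:{A} ∪→ {A,G}; cost 1
[col 7] DH: children D:{A}, H:{A} ∩→ {A}; cost 0
[col 7] DHT: children DH:{A}, T:{C} ∪→ {A,C}; cost 1
[col 7] DHTW: children DHT:{A,C}, W:{C} ∩→ {C}; cost 0
per-site changes: [2, 2, 2, 2, 2, 1, 2, 1]; total = 14

14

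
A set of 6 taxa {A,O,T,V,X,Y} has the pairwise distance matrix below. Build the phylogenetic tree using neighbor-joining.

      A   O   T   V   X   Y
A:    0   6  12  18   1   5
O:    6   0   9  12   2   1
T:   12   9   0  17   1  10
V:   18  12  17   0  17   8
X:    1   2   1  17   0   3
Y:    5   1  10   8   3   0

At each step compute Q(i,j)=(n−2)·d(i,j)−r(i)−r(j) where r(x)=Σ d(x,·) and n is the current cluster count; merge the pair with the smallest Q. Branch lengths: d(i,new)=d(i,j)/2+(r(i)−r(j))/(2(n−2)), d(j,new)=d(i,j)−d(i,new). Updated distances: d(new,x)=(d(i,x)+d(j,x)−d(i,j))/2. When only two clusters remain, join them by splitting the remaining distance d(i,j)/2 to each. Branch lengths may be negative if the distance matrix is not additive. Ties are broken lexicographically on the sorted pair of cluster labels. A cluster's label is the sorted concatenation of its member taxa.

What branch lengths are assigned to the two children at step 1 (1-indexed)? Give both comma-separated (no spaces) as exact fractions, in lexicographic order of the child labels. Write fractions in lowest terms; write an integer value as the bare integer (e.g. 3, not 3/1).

step 1: merge (T,X) at d=1, Q=-69; branch lengths T→29/8, X→-21/8; new cluster TX
  updated: d(A,TX)=6, d(O,TX)=5, d(TX,V)=33/2, d(TX,Y)=6
step 2: merge (A,TX) at d=6, Q=-101/2; branch lengths A→13/4, TX→11/4; new cluster ATX
  updated: d(ATX,O)=5/2, d(ATX,V)=57/4, d(ATX,Y)=5/2
step 3: merge (ATX,O) at d=5/2, Q=-119/4; branch lengths ATX→35/16, O→5/16; new cluster AOTX
  updated: d(AOTX,V)=95/8, d(AOTX,Y)=1/2
step 4: merge (AOTX,V) at d=95/8, Q=-163/8; branch lengths AOTX→35/16, V→155/16; new cluster AOTVX
  updated: d(AOTVX,Y)=-27/16
step 5: merge (AOTVX,Y) at d=-27/16; branch lengths AOTVX→-27/32, Y→-27/32; new cluster AOTVXY
final tree: ((((A:13/4,(T:29/8,X:-21/8):11/4):35/16,O:5/16):35/16,V:155/16):-27/32,Y:-27/32)
total length: 315/16

29/8,-21/8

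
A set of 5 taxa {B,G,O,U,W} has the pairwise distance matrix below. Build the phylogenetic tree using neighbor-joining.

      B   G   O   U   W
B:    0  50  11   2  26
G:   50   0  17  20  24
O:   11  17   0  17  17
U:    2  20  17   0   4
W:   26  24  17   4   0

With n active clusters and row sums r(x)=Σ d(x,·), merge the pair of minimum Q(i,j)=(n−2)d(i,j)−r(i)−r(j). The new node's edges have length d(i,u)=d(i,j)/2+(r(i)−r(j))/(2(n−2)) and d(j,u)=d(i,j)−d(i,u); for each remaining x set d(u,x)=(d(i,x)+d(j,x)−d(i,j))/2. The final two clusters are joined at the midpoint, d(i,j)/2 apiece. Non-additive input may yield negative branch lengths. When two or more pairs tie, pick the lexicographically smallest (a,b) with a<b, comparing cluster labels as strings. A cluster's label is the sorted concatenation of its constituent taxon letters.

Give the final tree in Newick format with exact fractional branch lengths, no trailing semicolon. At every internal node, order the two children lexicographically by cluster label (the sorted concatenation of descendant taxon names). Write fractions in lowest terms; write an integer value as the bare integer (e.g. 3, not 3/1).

((((B:26/3,U:-20/3):17/2,W:11/2):13/2,G:31/2):3/4,O:3/4)

1. join B+U (d=2, Q=-126) ⇒ BU; edges |B|=26/3, |U|=-20/3
  updated: d(BU,G)=34, d(BU,O)=13, d(BU,W)=14
2. join BU+W (d=14, Q=-88) ⇒ BUW; edges |BU|=17/2, |W|=11/2
  updated: d(BUW,G)=22, d(BUW,O)=8
3. join BUW+G (d=22, Q=-47) ⇒ BGUW; edges |BUW|=13/2, |G|=31/2
  updated: d(BGUW,O)=3/2
4. join BGUW+O (d=3/2) ⇒ BGOUW; edges |BGUW|=3/4, |O|=3/4
final tree: ((((B:26/3,U:-20/3):17/2,W:11/2):13/2,G:31/2):3/4,O:3/4)
total length: 79/2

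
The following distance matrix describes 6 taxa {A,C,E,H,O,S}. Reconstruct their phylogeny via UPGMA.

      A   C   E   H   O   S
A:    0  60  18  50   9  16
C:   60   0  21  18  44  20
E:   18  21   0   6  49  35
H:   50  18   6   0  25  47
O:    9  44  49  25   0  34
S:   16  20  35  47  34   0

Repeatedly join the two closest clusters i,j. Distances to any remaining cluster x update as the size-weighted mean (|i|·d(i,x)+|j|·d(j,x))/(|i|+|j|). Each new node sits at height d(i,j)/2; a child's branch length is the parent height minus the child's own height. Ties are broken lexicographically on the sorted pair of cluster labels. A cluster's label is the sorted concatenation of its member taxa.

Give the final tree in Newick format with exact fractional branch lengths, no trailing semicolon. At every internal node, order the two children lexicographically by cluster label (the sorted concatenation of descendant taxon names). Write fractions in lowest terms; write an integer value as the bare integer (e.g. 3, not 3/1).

1. join E+H (d=6) ⇒ EH; edges |E|=3, |H|=3
  updated: d(A,EH)=34, d(C,EH)=39/2, d(EH,O)=37, d(EH,S)=41
2. join A+O (d=9) ⇒ AO; edges |A|=9/2, |O|=9/2
  updated: d(AO,C)=52, d(AO,EH)=71/2, d(AO,S)=25
3. join C+EH (d=39/2) ⇒ CEH; edges |C|=39/4, |EH|=27/4
  updated: d(AO,CEH)=41, d(CEH,S)=34
4. join AO+S (d=25) ⇒ AOS; edges |AO|=8, |S|=25/2
  updated: d(AOS,CEH)=116/3
5. join AOS+CEH (d=116/3) ⇒ ACEHOS; edges |AOS|=41/6, |CEH|=115/12
final tree: (((A:9/2,O:9/2):8,S:25/2):41/6,(C:39/4,(E:3,H:3):27/4):115/12)
total length: 821/12

(((A:9/2,O:9/2):8,S:25/2):41/6,(C:39/4,(E:3,H:3):27/4):115/12)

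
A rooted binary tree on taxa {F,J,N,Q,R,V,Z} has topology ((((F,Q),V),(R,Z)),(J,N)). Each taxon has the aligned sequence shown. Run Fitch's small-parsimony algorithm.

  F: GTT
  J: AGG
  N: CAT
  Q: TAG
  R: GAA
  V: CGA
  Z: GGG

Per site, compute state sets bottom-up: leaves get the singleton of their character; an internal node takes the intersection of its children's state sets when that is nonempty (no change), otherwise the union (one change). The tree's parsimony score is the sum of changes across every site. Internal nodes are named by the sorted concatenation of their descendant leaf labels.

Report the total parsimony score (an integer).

12

[col 0] FQ: children F:{G}, Q:{T} ∪→ {G,T}; cost 1
[col 0] FQV: children FQ:{G,T}, V:{C} ∪→ {C,G,T}; cost 1
[col 0] RZ: children R:{G}, Z:{G} ∩→ {G}; cost 0
[col 0] FQRVZ: children FQV:{C,G,T}, RZ:{G} ∩→ {G}; cost 0
[col 0] JN: children J:{A}, N:{C} ∪→ {A,C}; cost 1
[col 0] FJNQRVZ: children FQRVZ:{G}, JN:{A,C} ∪→ {A,C,G}; cost 1
[col 1] FQ: children F:{T}, Q:{A} ∪→ {A,T}; cost 1
[col 1] FQV: children FQ:{A,T}, V:{G} ∪→ {A,G,T}; cost 1
[col 1] RZ: children R:{A}, Z:{G} ∪→ {A,G}; cost 1
[col 1] FQRVZ: children FQV:{A,G,T}, RZ:{A,G} ∩→ {A,G}; cost 0
[col 1] JN: children J:{G}, N:{A} ∪→ {A,G}; cost 1
[col 1] FJNQRVZ: children FQRVZ:{A,G}, JN:{A,G} ∩→ {A,G}; cost 0
[col 2] FQ: children F:{T}, Q:{G} ∪→ {G,T}; cost 1
[col 2] FQV: children FQ:{G,T}, V:{A} ∪→ {A,G,T}; cost 1
[col 2] RZ: children R:{A}, Z:{G} ∪→ {A,G}; cost 1
[col 2] FQRVZ: children FQV:{A,G,T}, RZ:{A,G} ∩→ {A,G}; cost 0
[col 2] JN: children J:{G}, N:{T} ∪→ {G,T}; cost 1
[col 2] FJNQRVZ: children FQRVZ:{A,G}, JN:{G,T} ∩→ {G}; cost 0
per-site changes: [4, 4, 4]; total = 12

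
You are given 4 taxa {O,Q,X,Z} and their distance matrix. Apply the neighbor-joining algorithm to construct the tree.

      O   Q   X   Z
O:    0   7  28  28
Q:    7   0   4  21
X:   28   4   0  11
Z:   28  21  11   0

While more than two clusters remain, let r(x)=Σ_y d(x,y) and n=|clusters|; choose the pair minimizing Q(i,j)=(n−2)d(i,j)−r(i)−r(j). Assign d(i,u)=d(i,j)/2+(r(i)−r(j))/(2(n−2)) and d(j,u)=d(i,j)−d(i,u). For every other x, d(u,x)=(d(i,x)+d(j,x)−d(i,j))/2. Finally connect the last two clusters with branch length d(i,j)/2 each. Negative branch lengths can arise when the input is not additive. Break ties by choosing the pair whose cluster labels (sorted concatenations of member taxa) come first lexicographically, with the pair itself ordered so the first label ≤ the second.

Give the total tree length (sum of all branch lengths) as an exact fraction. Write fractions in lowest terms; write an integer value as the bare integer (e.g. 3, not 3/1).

step 1: merge (O,Q) at d=7, Q=-81; branch lengths O→45/4, Q→-17/4; new cluster OQ
  updated: d(OQ,X)=25/2, d(OQ,Z)=21
step 2: merge (OQ,X) at d=25/2, Q=-89/2; branch lengths OQ→45/4, X→5/4; new cluster OQX
  updated: d(OQX,Z)=39/4
step 3: merge (OQX,Z) at d=39/4; branch lengths OQX→39/8, Z→39/8; new cluster OQXZ
final tree: (((O:45/4,Q:-17/4):45/4,X:5/4):39/8,Z:39/8)
total length: 117/4

117/4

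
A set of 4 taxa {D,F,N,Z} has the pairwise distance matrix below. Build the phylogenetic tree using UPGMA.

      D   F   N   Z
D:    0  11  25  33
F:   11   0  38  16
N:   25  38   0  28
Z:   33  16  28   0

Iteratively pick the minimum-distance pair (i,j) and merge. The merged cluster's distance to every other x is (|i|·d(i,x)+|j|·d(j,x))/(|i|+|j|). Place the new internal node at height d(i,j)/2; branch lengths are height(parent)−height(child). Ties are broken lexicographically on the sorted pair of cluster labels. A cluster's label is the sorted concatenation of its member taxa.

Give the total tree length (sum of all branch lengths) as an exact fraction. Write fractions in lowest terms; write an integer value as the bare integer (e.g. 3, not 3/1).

1. join D+F (d=11) ⇒ DF; edges |D|=11/2, |F|=11/2
  updated: d(DF,N)=63/2, d(DF,Z)=49/2
2. join DF+Z (d=49/2) ⇒ DFZ; edges |DF|=27/4, |Z|=49/4
  updated: d(DFZ,N)=91/3
3. join DFZ+N (d=91/3) ⇒ DFNZ; edges |DFZ|=35/12, |N|=91/6
final tree: (((D:11/2,F:11/2):27/4,Z:49/4):35/12,N:91/6)
total length: 577/12

577/12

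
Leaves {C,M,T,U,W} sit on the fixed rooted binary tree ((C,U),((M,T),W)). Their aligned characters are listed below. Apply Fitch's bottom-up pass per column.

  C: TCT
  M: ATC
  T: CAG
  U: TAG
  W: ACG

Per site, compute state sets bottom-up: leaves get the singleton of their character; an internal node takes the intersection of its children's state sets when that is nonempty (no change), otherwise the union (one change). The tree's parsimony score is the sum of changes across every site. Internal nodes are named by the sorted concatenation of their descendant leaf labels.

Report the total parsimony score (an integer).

[col 0] CU: children C:{T}, U:{T} ∩→ {T}; cost 0
[col 0] MT: children M:{A}, T:{C} ∪→ {A,C}; cost 1
[col 0] MTW: children MT:{A,C}, W:{A} ∩→ {A}; cost 0
[col 0] CMTUW: children CU:{T}, MTW:{A} ∪→ {A,T}; cost 1
[col 1] CU: children C:{C}, U:{A} ∪→ {A,C}; cost 1
[col 1] MT: children M:{T}, T:{A} ∪→ {A,T}; cost 1
[col 1] MTW: children MT:{A,T}, W:{C} ∪→ {A,C,T}; cost 1
[col 1] CMTUW: children CU:{A,C}, MTW:{A,C,T} ∩→ {A,C}; cost 0
[col 2] CU: children C:{T}, U:{G} ∪→ {G,T}; cost 1
[col 2] MT: children M:{C}, T:{G} ∪→ {C,G}; cost 1
[col 2] MTW: children MT:{C,G}, W:{G} ∩→ {G}; cost 0
[col 2] CMTUW: children CU:{G,T}, MTW:{G} ∩→ {G}; cost 0
per-site changes: [2, 3, 2]; total = 7

7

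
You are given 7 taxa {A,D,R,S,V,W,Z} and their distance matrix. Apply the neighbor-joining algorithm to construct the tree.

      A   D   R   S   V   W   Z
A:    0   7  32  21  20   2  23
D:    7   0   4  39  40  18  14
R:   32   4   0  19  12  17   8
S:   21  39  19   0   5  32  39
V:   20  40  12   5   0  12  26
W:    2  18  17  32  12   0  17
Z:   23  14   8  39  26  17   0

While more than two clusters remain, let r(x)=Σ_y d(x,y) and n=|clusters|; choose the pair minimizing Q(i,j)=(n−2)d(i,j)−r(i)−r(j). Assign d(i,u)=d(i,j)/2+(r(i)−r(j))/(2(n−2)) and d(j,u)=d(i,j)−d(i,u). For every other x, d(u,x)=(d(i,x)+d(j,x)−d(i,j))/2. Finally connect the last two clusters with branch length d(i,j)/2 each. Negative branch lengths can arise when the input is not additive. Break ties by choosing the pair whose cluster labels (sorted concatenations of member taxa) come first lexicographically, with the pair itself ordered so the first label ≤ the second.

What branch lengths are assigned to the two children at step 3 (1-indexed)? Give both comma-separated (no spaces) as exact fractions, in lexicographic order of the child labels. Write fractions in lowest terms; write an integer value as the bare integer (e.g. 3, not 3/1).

iteration 1: select S,V (d=5, Q=-245); attach at lengths (13/2, -3/2); label the merged cluster SV
  updated: d(A,SV)=18, d(D,SV)=37, d(R,SV)=13, d(SV,W)=39/2, d(SV,Z)=30
iteration 2: select A,W (d=2, Q=-295/2); attach at lengths (33/16, -1/16); label the merged cluster AW
  updated: d(AW,D)=23/2, d(AW,R)=47/2, d(AW,SV)=71/4, d(AW,Z)=19
iteration 3: select AW,SV (d=71/4, Q=-465/4); attach at lengths (109/24, 317/24); label the merged cluster ASVW
  updated: d(ASVW,D)=123/8, d(ASVW,R)=75/8, d(ASVW,Z)=125/8
iteration 4: select ASVW,Z (d=125/8, Q=-187/4); attach at lengths (17/2, 57/8); label the merged cluster ASVWZ
  updated: d(ASVWZ,D)=55/8, d(ASVWZ,R)=7/8
iteration 5: select ASVWZ,D (d=55/8, Q=-47/4); attach at lengths (15/8, 5); label the merged cluster ADSVWZ
  updated: d(ADSVWZ,R)=-1
iteration 6: select ADSVWZ,R (d=-1); attach at lengths (-1/2, -1/2); label the merged cluster ADRSVWZ
final tree: (((((A:33/16,W:-1/16):109/24,(S:13/2,V:-3/2):317/24):17/2,Z:57/8):15/8,D:5):-1/2,R:-1/2)
total length: 185/4

109/24,317/24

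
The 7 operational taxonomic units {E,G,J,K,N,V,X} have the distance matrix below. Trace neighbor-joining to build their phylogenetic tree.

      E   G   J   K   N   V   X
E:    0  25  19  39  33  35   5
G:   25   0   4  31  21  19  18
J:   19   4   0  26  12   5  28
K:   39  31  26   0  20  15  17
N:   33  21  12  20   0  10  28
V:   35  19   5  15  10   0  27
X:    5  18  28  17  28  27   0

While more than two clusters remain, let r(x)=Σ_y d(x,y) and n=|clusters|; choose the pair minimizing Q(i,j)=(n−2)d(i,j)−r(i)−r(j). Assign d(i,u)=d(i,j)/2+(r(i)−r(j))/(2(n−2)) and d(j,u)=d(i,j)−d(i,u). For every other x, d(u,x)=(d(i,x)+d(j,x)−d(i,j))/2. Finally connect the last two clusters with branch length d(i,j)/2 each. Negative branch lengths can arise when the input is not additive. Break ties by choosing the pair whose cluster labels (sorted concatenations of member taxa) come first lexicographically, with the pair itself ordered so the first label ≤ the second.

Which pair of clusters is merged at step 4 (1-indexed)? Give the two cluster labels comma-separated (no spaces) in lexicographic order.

step 1: merge (E,X) at d=5, Q=-254; branch lengths E→29/5, X→-4/5; new cluster EX
  updated: d(EX,G)=19, d(EX,J)=21, d(EX,K)=51/2, d(EX,N)=28, d(EX,V)=57/2
step 2: merge (G,J) at d=4, Q=-146; branch lengths G→21/4, J→-5/4; new cluster GJ
  updated: d(EX,GJ)=18, d(GJ,K)=53/2, d(GJ,N)=29/2, d(GJ,V)=10
step 3: merge (EX,GJ) at d=18, Q=-115; branch lengths EX→85/6, GJ→23/6; new cluster EGJX
  updated: d(EGJX,K)=17, d(EGJX,N)=49/4, d(EGJX,V)=41/4
step 4: merge (EGJX,K) at d=17, Q=-115/2; branch lengths EGJX→43/8, K→93/8; new cluster EGJKX
  updated: d(EGJKX,N)=61/8, d(EGJKX,V)=33/8
step 5: merge (EGJKX,N) at d=61/8, Q=-87/4; branch lengths EGJKX→7/8, N→27/4; new cluster EGJKNX
  updated: d(EGJKNX,V)=13/4
step 6: merge (EGJKNX,V) at d=13/4; branch lengths EGJKNX→13/8, V→13/8; new cluster EGJKNVX
final tree: (((((E:29/5,X:-4/5):85/6,(G:21/4,J:-5/4):23/6):43/8,K:93/8):7/8,N:27/4):13/8,V:13/8)
total length: 439/8

EGJX,K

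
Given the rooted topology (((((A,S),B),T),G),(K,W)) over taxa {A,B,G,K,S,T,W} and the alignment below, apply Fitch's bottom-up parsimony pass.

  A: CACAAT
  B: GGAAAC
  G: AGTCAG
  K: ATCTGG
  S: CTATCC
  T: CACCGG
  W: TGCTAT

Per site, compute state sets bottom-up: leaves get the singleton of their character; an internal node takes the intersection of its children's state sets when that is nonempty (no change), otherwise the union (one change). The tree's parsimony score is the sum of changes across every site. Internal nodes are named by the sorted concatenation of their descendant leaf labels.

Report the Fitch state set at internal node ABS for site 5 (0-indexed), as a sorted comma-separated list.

C

site 0, node AS: A={C} ∩ S={C} → {C} (+0)
site 0, node ABS: AS={C} ∪ B={G} → {C,G} (+1)
site 0, node ABST: ABS={C,G} ∩ T={C} → {C} (+0)
site 0, node ABGST: ABST={C} ∪ G={A} → {A,C} (+1)
site 0, node KW: K={A} ∪ W={T} → {A,T} (+1)
site 0, node ABGKSTW: ABGST={A,C} ∩ KW={A,T} → {A} (+0)
site 1, node AS: A={A} ∪ S={T} → {A,T} (+1)
site 1, node ABS: AS={A,T} ∪ B={G} → {A,G,T} (+1)
site 1, node ABST: ABS={A,G,T} ∩ T={A} → {A} (+0)
site 1, node ABGST: ABST={A} ∪ G={G} → {A,G} (+1)
site 1, node KW: K={T} ∪ W={G} → {G,T} (+1)
site 1, node ABGKSTW: ABGST={A,G} ∩ KW={G,T} → {G} (+0)
site 2, node AS: A={C} ∪ S={A} → {A,C} (+1)
site 2, node ABS: AS={A,C} ∩ B={A} → {A} (+0)
site 2, node ABST: ABS={A} ∪ T={C} → {A,C} (+1)
site 2, node ABGST: ABST={A,C} ∪ G={T} → {A,C,T} (+1)
site 2, node KW: K={C} ∩ W={C} → {C} (+0)
site 2, node ABGKSTW: ABGST={A,C,T} ∩ KW={C} → {C} (+0)
site 3, node AS: A={A} ∪ S={T} → {A,T} (+1)
site 3, node ABS: AS={A,T} ∩ B={A} → {A} (+0)
site 3, node ABST: ABS={A} ∪ T={C} → {A,C} (+1)
site 3, node ABGST: ABST={A,C} ∩ G={C} → {C} (+0)
site 3, node KW: K={T} ∩ W={T} → {T} (+0)
site 3, node ABGKSTW: ABGST={C} ∪ KW={T} → {C,T} (+1)
site 4, node AS: A={A} ∪ S={C} → {A,C} (+1)
site 4, node ABS: AS={A,C} ∩ B={A} → {A} (+0)
site 4, node ABST: ABS={A} ∪ T={G} → {A,G} (+1)
site 4, node ABGST: ABST={A,G} ∩ G={A} → {A} (+0)
site 4, node KW: K={G} ∪ W={A} → {A,G} (+1)
site 4, node ABGKSTW: ABGST={A} ∩ KW={A,G} → {A} (+0)
site 5, node AS: A={T} ∪ S={C} → {C,T} (+1)
site 5, node ABS: AS={C,T} ∩ B={C} → {C} (+0)
site 5, node ABST: ABS={C} ∪ T={G} → {C,G} (+1)
site 5, node ABGST: ABST={C,G} ∩ G={G} → {G} (+0)
site 5, node KW: K={G} ∪ W={T} → {G,T} (+1)
site 5, node ABGKSTW: ABGST={G} ∩ KW={G,T} → {G} (+0)
per-site changes: [3, 4, 3, 3, 3, 3]; total = 19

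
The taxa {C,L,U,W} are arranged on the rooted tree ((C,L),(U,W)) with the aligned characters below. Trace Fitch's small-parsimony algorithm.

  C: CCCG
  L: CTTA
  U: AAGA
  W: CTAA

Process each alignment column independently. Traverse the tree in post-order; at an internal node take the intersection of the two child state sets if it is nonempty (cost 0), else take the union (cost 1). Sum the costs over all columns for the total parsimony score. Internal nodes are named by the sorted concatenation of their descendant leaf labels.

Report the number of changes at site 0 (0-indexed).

site 0, node CL: C={C} ∩ L={C} → {C} (+0)
site 0, node UW: U={A} ∪ W={C} → {A,C} (+1)
site 0, node CLUW: CL={C} ∩ UW={A,C} → {C} (+0)
site 1, node CL: C={C} ∪ L={T} → {C,T} (+1)
site 1, node UW: U={A} ∪ W={T} → {A,T} (+1)
site 1, node CLUW: CL={C,T} ∩ UW={A,T} → {T} (+0)
site 2, node CL: C={C} ∪ L={T} → {C,T} (+1)
site 2, node UW: U={G} ∪ W={A} → {A,G} (+1)
site 2, node CLUW: CL={C,T} ∪ UW={A,G} → {A,C,G,T} (+1)
site 3, node CL: C={G} ∪ L={A} → {A,G} (+1)
site 3, node UW: U={A} ∩ W={A} → {A} (+0)
site 3, node CLUW: CL={A,G} ∩ UW={A} → {A} (+0)
per-site changes: [1, 2, 3, 1]; total = 7

1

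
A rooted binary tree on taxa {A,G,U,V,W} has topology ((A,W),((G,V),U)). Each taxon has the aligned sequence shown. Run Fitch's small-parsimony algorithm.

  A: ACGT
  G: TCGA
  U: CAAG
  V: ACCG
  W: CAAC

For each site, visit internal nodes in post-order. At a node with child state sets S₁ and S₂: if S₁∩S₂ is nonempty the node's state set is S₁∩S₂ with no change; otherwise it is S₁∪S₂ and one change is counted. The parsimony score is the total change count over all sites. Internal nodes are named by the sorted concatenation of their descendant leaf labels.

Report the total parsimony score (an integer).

11

site 0, node AW: A={A} ∪ W={C} → {A,C} (+1)
site 0, node GV: G={T} ∪ V={A} → {A,T} (+1)
site 0, node GUV: GV={A,T} ∪ U={C} → {A,C,T} (+1)
site 0, node AGUVW: AW={A,C} ∩ GUV={A,C,T} → {A,C} (+0)
site 1, node AW: A={C} ∪ W={A} → {A,C} (+1)
site 1, node GV: G={C} ∩ V={C} → {C} (+0)
site 1, node GUV: GV={C} ∪ U={A} → {A,C} (+1)
site 1, node AGUVW: AW={A,C} ∩ GUV={A,C} → {A,C} (+0)
site 2, node AW: A={G} ∪ W={A} → {A,G} (+1)
site 2, node GV: G={G} ∪ V={C} → {C,G} (+1)
site 2, node GUV: GV={C,G} ∪ U={A} → {A,C,G} (+1)
site 2, node AGUVW: AW={A,G} ∩ GUV={A,C,G} → {A,G} (+0)
site 3, node AW: A={T} ∪ W={C} → {C,T} (+1)
site 3, node GV: G={A} ∪ V={G} → {A,G} (+1)
site 3, node GUV: GV={A,G} ∩ U={G} → {G} (+0)
site 3, node AGUVW: AW={C,T} ∪ GUV={G} → {C,G,T} (+1)
per-site changes: [3, 2, 3, 3]; total = 11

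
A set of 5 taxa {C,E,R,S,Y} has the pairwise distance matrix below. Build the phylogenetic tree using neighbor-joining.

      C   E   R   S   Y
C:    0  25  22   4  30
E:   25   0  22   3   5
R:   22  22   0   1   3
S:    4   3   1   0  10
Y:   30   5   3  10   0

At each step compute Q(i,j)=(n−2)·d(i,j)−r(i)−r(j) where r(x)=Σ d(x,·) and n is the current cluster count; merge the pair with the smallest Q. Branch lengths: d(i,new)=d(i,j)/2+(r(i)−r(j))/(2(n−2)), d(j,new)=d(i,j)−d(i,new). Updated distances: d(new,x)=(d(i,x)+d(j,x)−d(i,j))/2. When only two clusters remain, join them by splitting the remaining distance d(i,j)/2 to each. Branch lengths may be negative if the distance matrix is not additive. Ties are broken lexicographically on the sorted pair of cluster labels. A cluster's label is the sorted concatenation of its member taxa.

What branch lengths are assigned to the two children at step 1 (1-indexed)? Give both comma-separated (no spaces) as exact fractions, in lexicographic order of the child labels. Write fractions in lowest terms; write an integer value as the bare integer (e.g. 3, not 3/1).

step 1: merge (E,Y) at d=5, Q=-88; branch lengths E→11/3, Y→4/3; new cluster EY
  updated: d(C,EY)=25, d(EY,R)=10, d(EY,S)=4
step 2: merge (C,S) at d=4, Q=-52; branch lengths C→25/2, S→-17/2; new cluster CS
  updated: d(CS,EY)=25/2, d(CS,R)=19/2
step 3: merge (CS,EY) at d=25/2, Q=-32; branch lengths CS→6, EY→13/2; new cluster CESY
  updated: d(CESY,R)=7/2
step 4: merge (CESY,R) at d=7/2; branch lengths CESY→7/4, R→7/4; new cluster CERSY
final tree: (((C:25/2,S:-17/2):6,(E:11/3,Y:4/3):13/2):7/4,R:7/4)
total length: 25

11/3,4/3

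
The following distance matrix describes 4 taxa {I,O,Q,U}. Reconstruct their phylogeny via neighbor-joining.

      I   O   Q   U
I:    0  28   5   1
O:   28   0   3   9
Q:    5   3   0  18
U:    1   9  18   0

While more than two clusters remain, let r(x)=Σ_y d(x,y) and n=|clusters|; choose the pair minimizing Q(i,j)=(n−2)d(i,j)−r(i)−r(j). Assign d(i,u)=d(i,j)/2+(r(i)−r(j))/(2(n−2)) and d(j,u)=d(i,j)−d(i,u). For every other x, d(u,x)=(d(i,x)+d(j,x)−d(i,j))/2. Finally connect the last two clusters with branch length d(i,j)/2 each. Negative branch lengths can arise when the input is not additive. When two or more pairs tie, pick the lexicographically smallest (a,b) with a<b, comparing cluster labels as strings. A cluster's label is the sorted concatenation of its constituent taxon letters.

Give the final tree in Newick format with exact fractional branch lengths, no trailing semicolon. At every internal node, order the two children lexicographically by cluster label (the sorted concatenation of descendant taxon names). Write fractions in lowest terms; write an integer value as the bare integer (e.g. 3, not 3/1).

step 1: merge (I,U) at d=1, Q=-60; branch lengths I→2, U→-1; new cluster IU
  updated: d(IU,O)=18, d(IU,Q)=11
step 2: merge (IU,O) at d=18, Q=-32; branch lengths IU→13, O→5; new cluster IOU
  updated: d(IOU,Q)=-2
step 3: merge (IOU,Q) at d=-2; branch lengths IOU→-1, Q→-1; new cluster IOQU
final tree: (((I:2,U:-1):13,O:5):-1,Q:-1)
total length: 17

(((I:2,U:-1):13,O:5):-1,Q:-1)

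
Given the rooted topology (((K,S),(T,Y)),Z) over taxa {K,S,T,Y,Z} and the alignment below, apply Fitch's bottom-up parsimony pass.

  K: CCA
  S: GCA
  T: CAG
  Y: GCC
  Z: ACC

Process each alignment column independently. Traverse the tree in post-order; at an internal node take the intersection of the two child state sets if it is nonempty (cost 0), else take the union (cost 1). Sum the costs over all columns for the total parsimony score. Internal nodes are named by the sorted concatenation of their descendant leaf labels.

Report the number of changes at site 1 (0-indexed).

1

[col 0] KS: children K:{C}, S:{G} ∪→ {C,G}; cost 1
[col 0] TY: children T:{C}, Y:{G} ∪→ {C,G}; cost 1
[col 0] KSTY: children KS:{C,G}, TY:{C,G} ∩→ {C,G}; cost 0
[col 0] KSTYZ: children KSTY:{C,G}, Z:{A} ∪→ {A,C,G}; cost 1
[col 1] KS: children K:{C}, S:{C} ∩→ {C}; cost 0
[col 1] TY: children T:{A}, Y:{C} ∪→ {A,C}; cost 1
[col 1] KSTY: children KS:{C}, TY:{A,C} ∩→ {C}; cost 0
[col 1] KSTYZ: children KSTY:{C}, Z:{C} ∩→ {C}; cost 0
[col 2] KS: children K:{A}, S:{A} ∩→ {A}; cost 0
[col 2] TY: children T:{G}, Y:{C} ∪→ {C,G}; cost 1
[col 2] KSTY: children KS:{A}, TY:{C,G} ∪→ {A,C,G}; cost 1
[col 2] KSTYZ: children KSTY:{A,C,G}, Z:{C} ∩→ {C}; cost 0
per-site changes: [3, 1, 2]; total = 6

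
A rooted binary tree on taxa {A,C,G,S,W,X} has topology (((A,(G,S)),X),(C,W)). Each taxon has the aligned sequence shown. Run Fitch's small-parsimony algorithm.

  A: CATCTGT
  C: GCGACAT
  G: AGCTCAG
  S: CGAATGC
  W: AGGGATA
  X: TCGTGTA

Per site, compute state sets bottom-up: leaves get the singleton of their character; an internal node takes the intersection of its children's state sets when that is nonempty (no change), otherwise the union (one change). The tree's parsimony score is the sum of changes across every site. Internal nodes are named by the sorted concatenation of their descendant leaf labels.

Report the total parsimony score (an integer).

site 0, node GS: G={A} ∪ S={C} → {A,C} (+1)
site 0, node AGS: A={C} ∩ GS={A,C} → {C} (+0)
site 0, node AGSX: AGS={C} ∪ X={T} → {C,T} (+1)
site 0, node CW: C={G} ∪ W={A} → {A,G} (+1)
site 0, node ACGSWX: AGSX={C,T} ∪ CW={A,G} → {A,C,G,T} (+1)
site 1, node GS: G={G} ∩ S={G} → {G} (+0)
site 1, node AGS: A={A} ∪ GS={G} → {A,G} (+1)
site 1, node AGSX: AGS={A,G} ∪ X={C} → {A,C,G} (+1)
site 1, node CW: C={C} ∪ W={G} → {C,G} (+1)
site 1, node ACGSWX: AGSX={A,C,G} ∩ CW={C,G} → {C,G} (+0)
site 2, node GS: G={C} ∪ S={A} → {A,C} (+1)
site 2, node AGS: A={T} ∪ GS={A,C} → {A,C,T} (+1)
site 2, node AGSX: AGS={A,C,T} ∪ X={G} → {A,C,G,T} (+1)
site 2, node CW: C={G} ∩ W={G} → {G} (+0)
site 2, node ACGSWX: AGSX={A,C,G,T} ∩ CW={G} → {G} (+0)
site 3, node GS: G={T} ∪ S={A} → {A,T} (+1)
site 3, node AGS: A={C} ∪ GS={A,T} → {A,C,T} (+1)
site 3, node AGSX: AGS={A,C,T} ∩ X={T} → {T} (+0)
site 3, node CW: C={A} ∪ W={G} → {A,G} (+1)
site 3, node ACGSWX: AGSX={T} ∪ CW={A,G} → {A,G,T} (+1)
site 4, node GS: G={C} ∪ S={T} → {C,T} (+1)
site 4, node AGS: A={T} ∩ GS={C,T} → {T} (+0)
site 4, node AGSX: AGS={T} ∪ X={G} → {G,T} (+1)
site 4, node CW: C={C} ∪ W={A} → {A,C} (+1)
site 4, node ACGSWX: AGSX={G,T} ∪ CW={A,C} → {A,C,G,T} (+1)
site 5, node GS: G={A} ∪ S={G} → {A,G} (+1)
site 5, node AGS: A={G} ∩ GS={A,G} → {G} (+0)
site 5, node AGSX: AGS={G} ∪ X={T} → {G,T} (+1)
site 5, node CW: C={A} ∪ W={T} → {A,T} (+1)
site 5, node ACGSWX: AGSX={G,T} ∩ CW={A,T} → {T} (+0)
site 6, node GS: G={G} ∪ S={C} → {C,G} (+1)
site 6, node AGS: A={T} ∪ GS={C,G} → {C,G,T} (+1)
site 6, node AGSX: AGS={C,G,T} ∪ X={A} → {A,C,G,T} (+1)
site 6, node CW: C={T} ∪ W={A} → {A,T} (+1)
site 6, node ACGSWX: AGSX={A,C,G,T} ∩ CW={A,T} → {A,T} (+0)
per-site changes: [4, 3, 3, 4, 4, 3, 4]; total = 25

25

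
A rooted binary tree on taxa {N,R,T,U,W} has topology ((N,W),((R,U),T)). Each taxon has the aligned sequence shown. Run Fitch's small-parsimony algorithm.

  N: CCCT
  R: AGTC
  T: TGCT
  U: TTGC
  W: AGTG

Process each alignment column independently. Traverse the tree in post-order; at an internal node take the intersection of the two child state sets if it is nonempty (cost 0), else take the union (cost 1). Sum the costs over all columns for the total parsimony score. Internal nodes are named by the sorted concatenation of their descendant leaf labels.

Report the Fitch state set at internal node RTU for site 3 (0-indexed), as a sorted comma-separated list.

C,T

[col 0] NW: children N:{C}, W:{A} ∪→ {A,C}; cost 1
[col 0] RU: children R:{A}, U:{T} ∪→ {A,T}; cost 1
[col 0] RTU: children RU:{A,T}, T:{T} ∩→ {T}; cost 0
[col 0] NRTUW: children NW:{A,C}, RTU:{T} ∪→ {A,C,T}; cost 1
[col 1] NW: children N:{C}, W:{G} ∪→ {C,G}; cost 1
[col 1] RU: children R:{G}, U:{T} ∪→ {G,T}; cost 1
[col 1] RTU: children RU:{G,T}, T:{G} ∩→ {G}; cost 0
[col 1] NRTUW: children NW:{C,G}, RTU:{G} ∩→ {G}; cost 0
[col 2] NW: children N:{C}, W:{T} ∪→ {C,T}; cost 1
[col 2] RU: children R:{T}, U:{G} ∪→ {G,T}; cost 1
[col 2] RTU: children RU:{G,T}, T:{C} ∪→ {C,G,T}; cost 1
[col 2] NRTUW: children NW:{C,T}, RTU:{C,G,T} ∩→ {C,T}; cost 0
[col 3] NW: children N:{T}, W:{G} ∪→ {G,T}; cost 1
[col 3] RU: children R:{C}, U:{C} ∩→ {C}; cost 0
[col 3] RTU: children RU:{C}, T:{T} ∪→ {C,T}; cost 1
[col 3] NRTUW: children NW:{G,T}, RTU:{C,T} ∩→ {T}; cost 0
per-site changes: [3, 2, 3, 2]; total = 10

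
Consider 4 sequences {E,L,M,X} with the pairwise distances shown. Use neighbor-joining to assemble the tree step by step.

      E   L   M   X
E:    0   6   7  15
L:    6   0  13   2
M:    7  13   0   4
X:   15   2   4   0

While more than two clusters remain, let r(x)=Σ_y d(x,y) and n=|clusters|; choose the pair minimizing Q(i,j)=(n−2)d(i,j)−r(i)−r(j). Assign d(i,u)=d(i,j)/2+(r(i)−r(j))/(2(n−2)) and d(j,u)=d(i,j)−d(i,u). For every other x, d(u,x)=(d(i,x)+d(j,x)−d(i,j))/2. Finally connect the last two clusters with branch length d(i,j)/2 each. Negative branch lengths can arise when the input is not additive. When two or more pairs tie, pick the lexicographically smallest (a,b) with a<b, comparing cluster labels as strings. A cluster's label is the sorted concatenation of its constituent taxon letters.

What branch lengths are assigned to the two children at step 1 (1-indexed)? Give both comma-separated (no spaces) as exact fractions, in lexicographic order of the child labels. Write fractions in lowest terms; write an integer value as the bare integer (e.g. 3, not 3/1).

9/2,5/2

step 1: merge (E,M) at d=7, Q=-38; branch lengths E→9/2, M→5/2; new cluster EM
  updated: d(EM,L)=6, d(EM,X)=6
step 2: merge (EM,L) at d=6, Q=-14; branch lengths EM→5, L→1; new cluster ELM
  updated: d(ELM,X)=1
step 3: merge (ELM,X) at d=1; branch lengths ELM→1/2, X→1/2; new cluster ELMX
final tree: (((E:9/2,M:5/2):5,L:1):1/2,X:1/2)
total length: 14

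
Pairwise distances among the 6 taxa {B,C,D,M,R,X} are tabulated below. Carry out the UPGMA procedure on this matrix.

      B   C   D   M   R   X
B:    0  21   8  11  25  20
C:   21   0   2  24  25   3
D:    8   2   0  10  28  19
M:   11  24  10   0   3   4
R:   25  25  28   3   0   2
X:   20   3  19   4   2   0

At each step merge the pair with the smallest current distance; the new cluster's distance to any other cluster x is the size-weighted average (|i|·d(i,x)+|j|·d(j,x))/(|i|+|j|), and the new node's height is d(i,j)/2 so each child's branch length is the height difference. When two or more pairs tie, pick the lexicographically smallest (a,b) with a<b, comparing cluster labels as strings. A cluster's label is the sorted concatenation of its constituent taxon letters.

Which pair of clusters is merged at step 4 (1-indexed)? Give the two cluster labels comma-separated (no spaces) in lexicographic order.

B,CD

1. join C+D (d=2) ⇒ CD; edges |C|=1, |D|=1
  updated: d(B,CD)=29/2, d(CD,M)=17, d(CD,R)=53/2, d(CD,X)=11
2. join R+X (d=2) ⇒ RX; edges |R|=1, |X|=1
  updated: d(B,RX)=45/2, d(CD,RX)=75/4, d(M,RX)=7/2
3. join M+RX (d=7/2) ⇒ MRX; edges |M|=7/4, |RX|=3/4
  updated: d(B,MRX)=56/3, d(CD,MRX)=109/6
4. join B+CD (d=29/2) ⇒ BCD; edges |B|=29/4, |CD|=25/4
  updated: d(BCD,MRX)=55/3
5. join BCD+MRX (d=55/3) ⇒ BCDMRX; edges |BCD|=23/12, |MRX|=89/12
final tree: ((B:29/4,(C:1,D:1):25/4):23/12,(M:7/4,(R:1,X:1):3/4):89/12)
total length: 88/3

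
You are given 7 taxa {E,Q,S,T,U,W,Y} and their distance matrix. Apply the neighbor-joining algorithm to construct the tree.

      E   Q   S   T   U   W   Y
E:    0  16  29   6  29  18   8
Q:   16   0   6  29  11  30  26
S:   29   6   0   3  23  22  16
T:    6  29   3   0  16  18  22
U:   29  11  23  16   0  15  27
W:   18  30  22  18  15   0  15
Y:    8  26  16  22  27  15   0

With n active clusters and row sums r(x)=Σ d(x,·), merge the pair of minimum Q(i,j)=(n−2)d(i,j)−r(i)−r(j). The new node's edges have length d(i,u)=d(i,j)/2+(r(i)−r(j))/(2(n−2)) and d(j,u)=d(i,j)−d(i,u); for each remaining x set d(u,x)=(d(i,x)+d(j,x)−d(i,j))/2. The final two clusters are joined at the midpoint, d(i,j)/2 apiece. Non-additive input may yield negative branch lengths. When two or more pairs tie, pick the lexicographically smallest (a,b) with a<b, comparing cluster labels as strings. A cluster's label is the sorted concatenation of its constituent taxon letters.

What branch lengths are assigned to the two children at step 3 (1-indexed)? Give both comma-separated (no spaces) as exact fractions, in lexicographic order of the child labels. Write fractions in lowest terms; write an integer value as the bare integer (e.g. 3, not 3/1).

step 1: merge (Q,S) at d=6, Q=-187; branch lengths Q→49/10, S→11/10; new cluster QS
  updated: d(E,QS)=39/2, d(QS,T)=13, d(QS,U)=14, d(QS,W)=23, d(QS,Y)=18
step 2: merge (E,Y) at d=8, Q=-277/2; branch lengths E→45/16, Y→83/16; new cluster EY
  updated: d(EY,QS)=59/4, d(EY,T)=10, d(EY,U)=24, d(EY,W)=25/2
step 3: merge (U,W) at d=15, Q=-185/2; branch lengths U→91/12, W→89/12; new cluster UW
  updated: d(EY,UW)=43/4, d(QS,UW)=11, d(T,UW)=19/2
step 4: merge (EY,T) at d=10, Q=-48; branch lengths EY→23/4, T→17/4; new cluster ETY
  updated: d(ETY,QS)=71/8, d(ETY,UW)=41/8
step 5: merge (ETY,QS) at d=71/8, Q=-25; branch lengths ETY→3/2, QS→59/8; new cluster EQSTY
  updated: d(EQSTY,UW)=29/8
step 6: merge (EQSTY,UW) at d=29/8; branch lengths EQSTY→29/16, UW→29/16; new cluster EQSTUWY
final tree: ((((E:45/16,Y:83/16):23/4,T:17/4):3/2,(Q:49/10,S:11/10):59/8):29/16,(U:91/12,W:89/12):29/16)
total length: 103/2

91/12,89/12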